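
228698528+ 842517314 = 1071215842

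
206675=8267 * 25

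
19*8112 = 154128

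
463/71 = 463/71 = 6.52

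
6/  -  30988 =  - 3/15494 = -0.00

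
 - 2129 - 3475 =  - 5604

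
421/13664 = 421/13664 = 0.03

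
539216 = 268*2012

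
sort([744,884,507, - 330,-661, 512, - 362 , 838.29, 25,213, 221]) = [-661, - 362, - 330,25,213,221, 507, 512,744, 838.29,  884]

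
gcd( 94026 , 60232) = 2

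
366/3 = 122 =122.00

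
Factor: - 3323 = -3323^1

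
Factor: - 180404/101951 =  - 476/269= - 2^2*7^1*17^1*269^(-1)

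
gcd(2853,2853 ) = 2853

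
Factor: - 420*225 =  - 2^2*3^3 * 5^3*7^1  =  - 94500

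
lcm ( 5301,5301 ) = 5301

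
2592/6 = 432 =432.00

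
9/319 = 9/319  =  0.03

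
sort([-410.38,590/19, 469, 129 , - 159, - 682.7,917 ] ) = [ - 682.7, - 410.38, - 159, 590/19, 129, 469,917 ]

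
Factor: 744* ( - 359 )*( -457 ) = 2^3*3^1*31^1*359^1*457^1 = 122062872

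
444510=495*898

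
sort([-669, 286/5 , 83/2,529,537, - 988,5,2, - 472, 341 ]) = [ - 988,-669,-472,2 , 5,83/2,286/5 , 341 , 529, 537 ] 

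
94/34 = 2  +  13/17= 2.76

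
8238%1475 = 863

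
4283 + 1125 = 5408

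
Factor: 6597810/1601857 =2^1*3^2*5^1*73309^1*1601857^(  -  1)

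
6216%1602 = 1410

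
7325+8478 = 15803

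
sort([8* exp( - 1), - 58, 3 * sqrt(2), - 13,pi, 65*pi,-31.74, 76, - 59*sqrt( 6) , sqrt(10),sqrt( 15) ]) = [ - 59 *sqrt (6) , - 58, - 31.74, - 13, 8*exp(-1), pi,  sqrt( 10 ),sqrt( 15),3*sqrt(  2),76, 65*pi ]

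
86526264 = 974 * 88836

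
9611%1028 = 359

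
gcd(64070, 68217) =1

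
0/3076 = 0 = 0.00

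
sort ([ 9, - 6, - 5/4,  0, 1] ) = [-6,-5/4, 0, 1,9 ] 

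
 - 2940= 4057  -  6997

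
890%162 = 80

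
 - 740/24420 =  - 1 + 32/33 =- 0.03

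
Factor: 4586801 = 1951^1*2351^1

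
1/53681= 1/53681 = 0.00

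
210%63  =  21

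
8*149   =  1192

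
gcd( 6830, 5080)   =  10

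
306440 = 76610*4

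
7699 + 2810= 10509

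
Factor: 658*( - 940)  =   - 618520 = -  2^3*5^1*7^1*47^2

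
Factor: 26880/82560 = 14/43 = 2^1 * 7^1*43^(- 1)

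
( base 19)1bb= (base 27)LE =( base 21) 16e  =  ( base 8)1105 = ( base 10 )581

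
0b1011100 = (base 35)2m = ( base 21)48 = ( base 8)134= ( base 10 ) 92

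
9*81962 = 737658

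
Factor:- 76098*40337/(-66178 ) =1534782513/33089 = 3^1 * 7^ ( - 1 )*11^2*19^1*29^( - 1)*163^( - 1) * 193^1 * 1153^1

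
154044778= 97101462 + 56943316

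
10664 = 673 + 9991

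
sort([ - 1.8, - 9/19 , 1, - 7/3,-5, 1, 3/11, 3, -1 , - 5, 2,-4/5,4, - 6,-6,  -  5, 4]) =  [ - 6 , - 6,  -  5,  -  5,-5,-7/3, - 1.8, - 1 ,-4/5,-9/19, 3/11, 1,  1,2, 3, 4,  4 ]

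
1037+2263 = 3300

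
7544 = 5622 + 1922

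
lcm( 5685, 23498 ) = 352470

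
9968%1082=230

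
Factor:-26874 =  - 2^1*3^2*1493^1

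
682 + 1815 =2497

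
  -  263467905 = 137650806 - 401118711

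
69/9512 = 69/9512 = 0.01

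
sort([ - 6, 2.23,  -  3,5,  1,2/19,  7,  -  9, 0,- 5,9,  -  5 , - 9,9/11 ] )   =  [ - 9,  -  9,-6, - 5, - 5,  -  3, 0,  2/19, 9/11,1, 2.23 , 5,7,9]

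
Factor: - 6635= - 5^1*1327^1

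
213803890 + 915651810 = 1129455700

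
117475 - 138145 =-20670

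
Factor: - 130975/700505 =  - 155/829 = - 5^1*31^1*829^( - 1)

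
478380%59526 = 2172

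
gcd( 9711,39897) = 117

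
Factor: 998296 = 2^3*13^1*29^1 * 331^1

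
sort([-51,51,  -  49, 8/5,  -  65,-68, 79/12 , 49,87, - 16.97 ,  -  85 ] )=[  -  85, - 68, - 65,  -  51,  -  49, - 16.97 , 8/5,  79/12,49,51,87 ]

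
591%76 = 59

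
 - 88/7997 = -8/727=- 0.01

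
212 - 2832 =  - 2620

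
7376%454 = 112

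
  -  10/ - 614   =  5/307=0.02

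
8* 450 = 3600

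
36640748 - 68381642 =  - 31740894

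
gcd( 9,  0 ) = 9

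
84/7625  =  84/7625 = 0.01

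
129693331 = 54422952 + 75270379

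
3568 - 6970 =-3402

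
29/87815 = 29/87815 = 0.00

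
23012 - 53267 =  - 30255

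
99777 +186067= 285844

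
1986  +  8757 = 10743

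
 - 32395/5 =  - 6479 = - 6479.00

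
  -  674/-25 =674/25 = 26.96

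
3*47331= 141993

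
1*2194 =2194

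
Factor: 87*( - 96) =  - 2^5 * 3^2 *29^1 = -  8352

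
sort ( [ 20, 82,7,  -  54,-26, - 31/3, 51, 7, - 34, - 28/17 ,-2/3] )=[ - 54, - 34, - 26 ,-31/3,- 28/17,- 2/3, 7, 7, 20,  51, 82 ] 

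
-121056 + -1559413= - 1680469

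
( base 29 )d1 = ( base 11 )314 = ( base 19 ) 10H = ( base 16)17A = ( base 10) 378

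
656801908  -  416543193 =240258715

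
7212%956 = 520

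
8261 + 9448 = 17709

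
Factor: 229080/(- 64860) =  - 2^1*47^( - 1 ) * 83^1  =  - 166/47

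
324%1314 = 324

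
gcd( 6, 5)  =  1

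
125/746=125/746 = 0.17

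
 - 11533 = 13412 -24945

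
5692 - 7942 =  - 2250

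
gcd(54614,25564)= 1162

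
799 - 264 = 535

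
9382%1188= 1066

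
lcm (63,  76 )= 4788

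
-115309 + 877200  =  761891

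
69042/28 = 2465+11/14 = 2465.79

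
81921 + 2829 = 84750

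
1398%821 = 577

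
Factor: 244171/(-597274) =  - 2^( - 1 )*17^1 *53^1 * 107^(  -  1 )*271^1 * 2791^ ( - 1) 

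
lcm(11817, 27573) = 82719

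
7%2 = 1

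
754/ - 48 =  -16+7/24  =  - 15.71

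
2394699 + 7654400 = 10049099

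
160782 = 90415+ 70367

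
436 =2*218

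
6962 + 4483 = 11445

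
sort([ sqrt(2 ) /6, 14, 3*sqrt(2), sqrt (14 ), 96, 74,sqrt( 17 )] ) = [sqrt( 2)/6,sqrt (14), sqrt( 17), 3*sqrt(2), 14,74, 96 ]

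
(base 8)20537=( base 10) 8543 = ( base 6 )103315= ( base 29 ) A4H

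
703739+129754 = 833493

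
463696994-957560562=  -  493863568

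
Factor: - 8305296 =-2^4*3^1*71^1*2437^1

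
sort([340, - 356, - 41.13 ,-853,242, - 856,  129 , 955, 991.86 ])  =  [ - 856, - 853, - 356,-41.13, 129, 242,340, 955,991.86 ] 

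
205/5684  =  205/5684 = 0.04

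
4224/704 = 6  =  6.00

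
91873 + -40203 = 51670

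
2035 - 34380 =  - 32345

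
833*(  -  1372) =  - 1142876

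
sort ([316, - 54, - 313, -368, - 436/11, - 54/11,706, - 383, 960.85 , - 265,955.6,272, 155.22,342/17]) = [ - 383, - 368, - 313, - 265, - 54, - 436/11, - 54/11 , 342/17,155.22,272,  316, 706, 955.6,960.85]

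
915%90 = 15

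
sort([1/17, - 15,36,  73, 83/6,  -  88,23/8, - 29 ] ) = [  -  88,-29, - 15,1/17,23/8, 83/6  ,  36 , 73] 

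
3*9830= 29490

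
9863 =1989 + 7874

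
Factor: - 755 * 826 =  - 623630= - 2^1*5^1*7^1*59^1*151^1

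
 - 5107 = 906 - 6013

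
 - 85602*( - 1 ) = 85602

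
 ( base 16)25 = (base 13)2b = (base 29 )18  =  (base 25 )1c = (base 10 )37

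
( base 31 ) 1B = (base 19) 24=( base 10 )42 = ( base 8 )52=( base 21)20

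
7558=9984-2426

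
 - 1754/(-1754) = 1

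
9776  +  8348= 18124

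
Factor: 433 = 433^1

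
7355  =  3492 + 3863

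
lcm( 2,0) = 0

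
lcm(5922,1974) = 5922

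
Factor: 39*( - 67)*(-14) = 36582 = 2^1*3^1*7^1*13^1*67^1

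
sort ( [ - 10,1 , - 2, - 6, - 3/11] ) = [ - 10, - 6, - 2,  -  3/11,1]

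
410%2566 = 410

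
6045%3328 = 2717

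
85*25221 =2143785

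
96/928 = 3/29= 0.10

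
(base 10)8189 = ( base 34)72T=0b1111111111101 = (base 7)32606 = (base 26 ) C2P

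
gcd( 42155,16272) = 1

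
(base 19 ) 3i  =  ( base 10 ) 75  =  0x4b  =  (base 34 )27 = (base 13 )5A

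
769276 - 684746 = 84530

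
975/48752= 975/48752 = 0.02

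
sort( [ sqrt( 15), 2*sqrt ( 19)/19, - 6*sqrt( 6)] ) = [-6*sqrt( 6), 2*sqrt(19 )/19  ,  sqrt( 15 )]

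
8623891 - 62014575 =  - 53390684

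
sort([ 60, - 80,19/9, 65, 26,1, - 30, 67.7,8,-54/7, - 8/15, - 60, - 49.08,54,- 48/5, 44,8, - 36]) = [ - 80, - 60 , - 49.08, - 36, - 30,  -  48/5, - 54/7, -8/15, 1, 19/9 , 8, 8, 26,44,  54, 60, 65, 67.7]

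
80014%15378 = 3124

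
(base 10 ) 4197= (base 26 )65b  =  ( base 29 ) 4sl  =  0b1000001100101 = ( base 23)7LB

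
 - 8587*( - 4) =34348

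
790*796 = 628840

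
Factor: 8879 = 13^1*683^1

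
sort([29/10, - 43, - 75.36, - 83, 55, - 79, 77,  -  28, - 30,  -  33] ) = [-83, - 79,- 75.36, - 43, - 33,- 30, - 28, 29/10 , 55,  77] 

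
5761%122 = 27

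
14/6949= 14/6949 = 0.00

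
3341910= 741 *4510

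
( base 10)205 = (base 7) 412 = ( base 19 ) AF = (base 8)315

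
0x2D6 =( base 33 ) M0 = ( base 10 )726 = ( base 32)mm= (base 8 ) 1326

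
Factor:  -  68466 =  - 2^1*3^1*11411^1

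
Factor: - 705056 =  - 2^5*11^1*2003^1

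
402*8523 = 3426246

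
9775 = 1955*5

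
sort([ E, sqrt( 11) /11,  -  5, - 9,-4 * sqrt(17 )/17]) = [ - 9, - 5, - 4*sqrt( 17 ) /17,sqrt( 11)/11, E]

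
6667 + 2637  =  9304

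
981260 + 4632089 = 5613349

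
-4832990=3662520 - 8495510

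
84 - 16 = 68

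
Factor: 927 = 3^2*103^1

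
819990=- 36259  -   - 856249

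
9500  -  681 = 8819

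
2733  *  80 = 218640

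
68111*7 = 476777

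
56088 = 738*76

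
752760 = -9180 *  ( - 82)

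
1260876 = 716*1761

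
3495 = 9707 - 6212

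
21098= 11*1918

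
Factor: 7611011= 37^1*205703^1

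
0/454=0=0.00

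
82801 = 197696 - 114895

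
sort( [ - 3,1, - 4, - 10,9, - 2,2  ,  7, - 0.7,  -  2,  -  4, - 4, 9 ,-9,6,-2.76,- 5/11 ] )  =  [ - 10, - 9, - 4, - 4,- 4, - 3,-2.76,  -  2,-2,- 0.7, -5/11 , 1, 2,6, 7,9,  9]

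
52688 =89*592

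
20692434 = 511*40494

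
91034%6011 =869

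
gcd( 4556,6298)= 134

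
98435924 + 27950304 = 126386228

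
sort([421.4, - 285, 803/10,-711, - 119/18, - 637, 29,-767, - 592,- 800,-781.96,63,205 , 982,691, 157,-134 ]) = [ - 800 , - 781.96, - 767, - 711, - 637,  -  592, - 285, - 134, - 119/18, 29,63, 803/10, 157,205 , 421.4,691, 982]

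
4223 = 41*103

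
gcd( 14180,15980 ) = 20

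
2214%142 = 84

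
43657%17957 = 7743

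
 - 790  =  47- 837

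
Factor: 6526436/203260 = 5^( - 1 )*7^1*17^1*10163^( - 1 )*13711^1= 1631609/50815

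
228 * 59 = 13452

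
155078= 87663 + 67415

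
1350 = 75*18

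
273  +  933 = 1206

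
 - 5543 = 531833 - 537376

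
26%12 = 2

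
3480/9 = 1160/3 = 386.67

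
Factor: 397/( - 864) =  - 2^( - 5)*3^( - 3) * 397^1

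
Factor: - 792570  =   - 2^1*3^1*  5^1*29^1*911^1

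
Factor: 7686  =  2^1*3^2 * 7^1*61^1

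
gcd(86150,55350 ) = 50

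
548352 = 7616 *72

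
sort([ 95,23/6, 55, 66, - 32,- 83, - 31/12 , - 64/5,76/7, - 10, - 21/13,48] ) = [ - 83, - 32, - 64/5, - 10, - 31/12, - 21/13,23/6,76/7, 48, 55 , 66,95 ]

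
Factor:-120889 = -120889^1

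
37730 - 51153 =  - 13423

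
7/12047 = 1/1721 = 0.00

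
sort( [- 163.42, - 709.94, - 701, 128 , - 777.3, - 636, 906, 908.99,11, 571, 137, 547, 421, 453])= [-777.3, - 709.94,-701, - 636, - 163.42, 11 , 128, 137, 421,453, 547, 571,  906, 908.99 ]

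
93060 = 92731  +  329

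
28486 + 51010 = 79496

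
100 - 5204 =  - 5104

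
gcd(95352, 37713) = 3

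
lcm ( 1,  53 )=53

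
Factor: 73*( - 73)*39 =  - 207831  =  - 3^1*13^1*73^2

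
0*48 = 0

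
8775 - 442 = 8333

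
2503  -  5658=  - 3155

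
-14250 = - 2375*6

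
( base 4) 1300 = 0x70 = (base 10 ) 112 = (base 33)3D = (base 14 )80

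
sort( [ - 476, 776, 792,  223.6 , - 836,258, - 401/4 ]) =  [ - 836, - 476 , - 401/4 , 223.6, 258,776, 792] 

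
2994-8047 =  -5053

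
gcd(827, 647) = 1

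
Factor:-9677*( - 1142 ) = 2^1*571^1*9677^1 = 11051134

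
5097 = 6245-1148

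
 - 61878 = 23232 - 85110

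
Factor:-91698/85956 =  - 527/494 = - 2^(  -  1)*13^(  -  1)*17^1 * 19^( - 1 )*31^1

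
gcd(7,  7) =7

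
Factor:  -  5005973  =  -7^1 * 17^1*23^1*31^1*59^1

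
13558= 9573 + 3985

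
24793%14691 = 10102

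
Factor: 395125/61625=17^(  -  1 )*109^1 = 109/17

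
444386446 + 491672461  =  936058907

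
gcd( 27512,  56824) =8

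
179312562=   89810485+89502077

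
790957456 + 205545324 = 996502780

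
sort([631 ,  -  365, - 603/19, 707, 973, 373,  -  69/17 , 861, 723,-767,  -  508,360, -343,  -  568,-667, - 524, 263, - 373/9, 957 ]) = [ - 767,-667,  -  568,-524,  -  508, - 365,-343, - 373/9, - 603/19, - 69/17,  263, 360 , 373 , 631, 707, 723, 861 , 957, 973]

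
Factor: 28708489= 3203^1*8963^1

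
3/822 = 1/274  =  0.00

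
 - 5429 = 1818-7247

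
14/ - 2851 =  - 1+2837/2851 = - 0.00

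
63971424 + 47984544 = 111955968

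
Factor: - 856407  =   - 3^1*285469^1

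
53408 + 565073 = 618481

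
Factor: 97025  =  5^2*3881^1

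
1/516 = 1/516 = 0.00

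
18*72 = 1296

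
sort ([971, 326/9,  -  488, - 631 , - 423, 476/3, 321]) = [-631, - 488 , - 423, 326/9,476/3, 321,971 ]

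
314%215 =99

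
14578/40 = 364 + 9/20 = 364.45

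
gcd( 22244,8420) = 4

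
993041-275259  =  717782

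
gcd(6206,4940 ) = 2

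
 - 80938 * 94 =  - 7608172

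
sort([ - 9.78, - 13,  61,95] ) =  [-13,  -  9.78,61  ,  95 ] 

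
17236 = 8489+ 8747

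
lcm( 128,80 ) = 640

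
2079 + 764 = 2843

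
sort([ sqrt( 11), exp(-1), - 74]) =[ - 74, exp( - 1), sqrt ( 11)]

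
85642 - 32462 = 53180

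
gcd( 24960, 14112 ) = 96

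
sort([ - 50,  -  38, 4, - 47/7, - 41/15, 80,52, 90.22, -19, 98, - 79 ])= [ - 79, - 50, - 38, - 19,-47/7, - 41/15 , 4,52, 80, 90.22,98]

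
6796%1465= 936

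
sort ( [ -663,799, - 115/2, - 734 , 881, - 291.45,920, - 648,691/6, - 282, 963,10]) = [- 734, - 663, - 648, - 291.45  , - 282, - 115/2,10,691/6,799, 881, 920,963] 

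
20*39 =780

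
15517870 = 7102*2185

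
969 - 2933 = - 1964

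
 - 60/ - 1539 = 20/513 = 0.04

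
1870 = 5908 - 4038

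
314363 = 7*44909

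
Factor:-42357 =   -  3^1*7^1*2017^1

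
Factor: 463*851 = 394013= 23^1*37^1*463^1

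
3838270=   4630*829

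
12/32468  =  3/8117 =0.00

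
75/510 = 5/34 = 0.15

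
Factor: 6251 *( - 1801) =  - 11258051 = - 7^1 *19^1 *47^1*1801^1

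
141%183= 141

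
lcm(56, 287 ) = 2296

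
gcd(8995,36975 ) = 5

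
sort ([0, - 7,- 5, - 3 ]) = [ - 7, - 5, - 3, 0]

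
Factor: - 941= -941^1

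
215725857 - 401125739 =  - 185399882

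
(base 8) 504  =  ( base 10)324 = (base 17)121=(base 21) f9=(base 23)E2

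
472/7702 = 236/3851 = 0.06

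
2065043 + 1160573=3225616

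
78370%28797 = 20776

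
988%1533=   988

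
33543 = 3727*9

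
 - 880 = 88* ( - 10 ) 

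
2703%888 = 39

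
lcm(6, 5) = 30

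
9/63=1/7 = 0.14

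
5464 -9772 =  - 4308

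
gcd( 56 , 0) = 56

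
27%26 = 1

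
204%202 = 2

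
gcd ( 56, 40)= 8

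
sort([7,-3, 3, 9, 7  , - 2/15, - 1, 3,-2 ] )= [ -3,-2,-1 ,- 2/15, 3,3,7, 7, 9]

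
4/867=4/867 = 0.00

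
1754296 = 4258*412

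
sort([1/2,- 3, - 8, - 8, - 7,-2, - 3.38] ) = [ - 8 ,- 8, - 7,  -  3.38, - 3, - 2,1/2 ] 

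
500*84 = 42000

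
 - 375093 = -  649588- - 274495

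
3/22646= 3/22646  =  0.00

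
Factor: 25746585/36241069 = 3^1*5^1*17^1* 31^1*73^( - 1 )*3257^1 * 496453^(- 1) 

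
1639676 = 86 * 19066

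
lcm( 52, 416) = 416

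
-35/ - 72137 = 35/72137 = 0.00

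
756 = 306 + 450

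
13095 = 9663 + 3432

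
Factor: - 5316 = -2^2*3^1*443^1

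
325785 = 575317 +-249532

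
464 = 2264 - 1800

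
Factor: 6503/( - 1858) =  - 2^(- 1)*7^1= - 7/2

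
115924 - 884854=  - 768930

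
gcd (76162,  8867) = 1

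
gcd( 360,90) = 90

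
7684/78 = 98 + 20/39 = 98.51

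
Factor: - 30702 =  - 2^1*3^1*7^1*17^1 * 43^1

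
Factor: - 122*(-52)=6344= 2^3*13^1*61^1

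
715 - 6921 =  - 6206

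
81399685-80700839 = 698846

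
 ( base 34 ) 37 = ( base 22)4l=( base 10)109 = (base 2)1101101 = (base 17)67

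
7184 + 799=7983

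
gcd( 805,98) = 7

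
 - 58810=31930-90740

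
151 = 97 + 54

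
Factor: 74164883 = 13^1* 5704991^1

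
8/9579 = 8/9579 = 0.00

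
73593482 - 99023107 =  - 25429625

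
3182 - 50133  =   - 46951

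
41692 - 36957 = 4735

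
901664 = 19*47456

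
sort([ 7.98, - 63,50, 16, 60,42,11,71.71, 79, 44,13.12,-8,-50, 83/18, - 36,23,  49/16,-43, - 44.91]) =[  -  63,  -  50, - 44.91, - 43, -36, - 8, 49/16,83/18,7.98,  11,13.12,16,  23,42, 44,50,60, 71.71, 79]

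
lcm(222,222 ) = 222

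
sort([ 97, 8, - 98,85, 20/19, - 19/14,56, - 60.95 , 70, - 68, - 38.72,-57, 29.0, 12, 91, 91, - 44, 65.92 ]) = [-98, - 68, -60.95,  -  57, - 44, - 38.72, - 19/14, 20/19, 8, 12, 29.0,56, 65.92, 70, 85, 91,  91,97 ]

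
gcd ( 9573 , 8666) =1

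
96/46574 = 48/23287=0.00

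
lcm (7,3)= 21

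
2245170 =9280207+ - 7035037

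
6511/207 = 6511/207=31.45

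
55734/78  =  9289/13  =  714.54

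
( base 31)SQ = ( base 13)53A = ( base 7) 2415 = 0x37E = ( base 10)894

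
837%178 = 125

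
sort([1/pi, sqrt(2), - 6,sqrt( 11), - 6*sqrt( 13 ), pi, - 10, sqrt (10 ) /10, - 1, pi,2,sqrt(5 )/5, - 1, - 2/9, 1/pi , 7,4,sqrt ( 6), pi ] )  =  [ - 6 * sqrt( 13 ), - 10, - 6, - 1, -1, - 2/9, sqrt(10)/10,1/pi,1/pi,sqrt( 5 ) /5,sqrt(2), 2,  sqrt( 6),  pi, pi,pi,  sqrt (11), 4, 7 ] 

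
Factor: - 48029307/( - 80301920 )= 2^( - 5 )* 3^1 * 5^(  -  1 )*29^1*79^( - 1 )*277^1*1993^1*6353^( - 1)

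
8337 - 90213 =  -81876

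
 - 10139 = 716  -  10855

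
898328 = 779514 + 118814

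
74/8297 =74/8297 = 0.01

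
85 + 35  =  120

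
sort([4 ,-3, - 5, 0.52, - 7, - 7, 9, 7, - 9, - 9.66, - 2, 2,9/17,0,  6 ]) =[ - 9.66,-9, - 7, - 7 ,-5, - 3, - 2 , 0 , 0.52, 9/17, 2 , 4, 6,7,9] 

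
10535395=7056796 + 3478599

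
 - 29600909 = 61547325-91148234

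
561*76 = 42636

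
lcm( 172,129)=516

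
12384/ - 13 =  - 12384/13 = - 952.62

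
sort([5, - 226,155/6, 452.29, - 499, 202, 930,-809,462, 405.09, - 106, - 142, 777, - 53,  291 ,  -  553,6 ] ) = [ - 809, - 553, - 499,  -  226, - 142, - 106,-53,5,6,155/6, 202, 291,  405.09,452.29 , 462, 777, 930]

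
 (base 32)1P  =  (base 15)3c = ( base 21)2f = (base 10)57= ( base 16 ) 39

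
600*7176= 4305600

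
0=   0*8296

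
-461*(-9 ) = 4149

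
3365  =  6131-2766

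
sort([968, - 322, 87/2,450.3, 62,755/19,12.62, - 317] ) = [ - 322 , - 317,12.62, 755/19,87/2,62 , 450.3,968]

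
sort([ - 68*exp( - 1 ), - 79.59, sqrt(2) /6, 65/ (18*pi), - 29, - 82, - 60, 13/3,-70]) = [ - 82, - 79.59, - 70, - 60, - 29, - 68 * exp( - 1),sqrt (2)/6,65/( 18*pi),13/3] 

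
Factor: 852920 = 2^3*5^1*21323^1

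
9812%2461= 2429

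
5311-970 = 4341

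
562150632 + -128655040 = 433495592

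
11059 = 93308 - 82249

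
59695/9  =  6632 + 7/9 = 6632.78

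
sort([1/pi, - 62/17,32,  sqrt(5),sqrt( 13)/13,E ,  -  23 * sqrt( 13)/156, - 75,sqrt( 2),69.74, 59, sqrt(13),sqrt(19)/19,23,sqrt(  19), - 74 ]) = [ - 75, - 74, - 62/17, - 23*sqrt( 13) /156,sqrt( 19) /19,sqrt( 13 ) /13,1/pi  ,  sqrt( 2 ) , sqrt ( 5),  E,sqrt(13),sqrt(19), 23, 32,59, 69.74 ]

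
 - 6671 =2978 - 9649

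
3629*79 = 286691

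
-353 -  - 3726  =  3373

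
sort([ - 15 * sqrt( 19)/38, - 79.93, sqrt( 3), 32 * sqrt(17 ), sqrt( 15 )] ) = [ - 79.93,  -  15*sqrt( 19 )/38,sqrt( 3), sqrt( 15) , 32*sqrt( 17)]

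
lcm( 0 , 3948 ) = 0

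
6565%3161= 243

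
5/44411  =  5/44411 = 0.00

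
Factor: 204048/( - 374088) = - 2^1 * 3^1*11^( - 1 ) = - 6/11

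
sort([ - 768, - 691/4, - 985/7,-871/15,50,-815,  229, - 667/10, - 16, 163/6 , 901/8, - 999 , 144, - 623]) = [ - 999,-815, - 768, - 623, - 691/4, - 985/7, - 667/10,  -  871/15, - 16, 163/6, 50, 901/8, 144,229]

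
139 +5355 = 5494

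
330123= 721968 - 391845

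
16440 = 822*20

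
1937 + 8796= 10733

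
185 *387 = 71595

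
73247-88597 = - 15350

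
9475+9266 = 18741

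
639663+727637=1367300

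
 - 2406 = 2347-4753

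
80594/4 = 20148 + 1/2 = 20148.50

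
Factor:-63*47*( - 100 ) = 296100 = 2^2 * 3^2*5^2*7^1*47^1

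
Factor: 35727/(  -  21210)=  - 11909/7070 = -2^(-1)*5^( -1)* 7^(  -  1)*101^ ( - 1)*11909^1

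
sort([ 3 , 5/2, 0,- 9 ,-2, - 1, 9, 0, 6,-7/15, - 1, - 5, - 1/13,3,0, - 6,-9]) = [ - 9,-9 , - 6, - 5, - 2, - 1,-1,-7/15, - 1/13, 0,0,0 , 5/2, 3, 3,  6,  9 ]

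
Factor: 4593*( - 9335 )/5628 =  - 14291885/1876 = -  2^( - 2)*5^1*7^( - 1)*67^ ( - 1)*1531^1*1867^1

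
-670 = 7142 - 7812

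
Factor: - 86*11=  - 2^1*11^1*43^1 = -  946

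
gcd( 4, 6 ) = 2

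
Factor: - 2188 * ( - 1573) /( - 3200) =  - 2^ (- 5 )*5^( - 2 ) * 11^2*13^1 * 547^1 = - 860431/800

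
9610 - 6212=3398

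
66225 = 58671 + 7554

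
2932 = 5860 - 2928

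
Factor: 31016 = 2^3*3877^1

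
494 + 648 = 1142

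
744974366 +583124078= 1328098444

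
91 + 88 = 179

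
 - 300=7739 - 8039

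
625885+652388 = 1278273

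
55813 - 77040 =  - 21227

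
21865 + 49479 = 71344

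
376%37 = 6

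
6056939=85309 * 71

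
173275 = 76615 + 96660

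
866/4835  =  866/4835= 0.18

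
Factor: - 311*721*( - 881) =7^1*103^1 * 311^1 * 881^1 = 197547511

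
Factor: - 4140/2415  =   - 12/7 = - 2^2 * 3^1 * 7^(  -  1)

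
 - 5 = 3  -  8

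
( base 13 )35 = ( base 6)112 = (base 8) 54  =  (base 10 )44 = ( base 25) 1J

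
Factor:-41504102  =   - 2^1 * 31^1*47^1*14243^1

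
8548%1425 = 1423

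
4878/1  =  4878  =  4878.00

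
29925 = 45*665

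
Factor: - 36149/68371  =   - 37^1*977^1*68371^( - 1)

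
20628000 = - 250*(-82512 ) 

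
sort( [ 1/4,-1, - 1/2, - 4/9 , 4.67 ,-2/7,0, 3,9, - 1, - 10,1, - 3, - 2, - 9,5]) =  [ - 10, - 9, - 3,- 2, - 1, - 1, - 1/2, - 4/9 ,  -  2/7,  0 , 1/4, 1,3,4.67,5,9]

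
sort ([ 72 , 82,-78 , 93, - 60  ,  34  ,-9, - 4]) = [ - 78, - 60, - 9, - 4, 34,72,82,93]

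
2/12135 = 2/12135 = 0.00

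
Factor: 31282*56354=2^2 * 19^1*1483^1  *  15641^1= 1762865828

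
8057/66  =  8057/66 = 122.08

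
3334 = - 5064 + 8398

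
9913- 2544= 7369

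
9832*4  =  39328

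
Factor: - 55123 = - 199^1 * 277^1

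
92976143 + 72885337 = 165861480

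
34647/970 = 35  +  697/970 = 35.72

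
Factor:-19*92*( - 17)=29716 =2^2 *17^1*19^1*23^1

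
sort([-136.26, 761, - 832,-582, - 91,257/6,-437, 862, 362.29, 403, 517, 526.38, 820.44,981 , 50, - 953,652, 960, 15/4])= [  -  953, - 832,-582,  -  437, - 136.26,  -  91, 15/4,257/6, 50, 362.29,403,517, 526.38,652,761, 820.44, 862 , 960, 981]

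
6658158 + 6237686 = 12895844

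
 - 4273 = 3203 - 7476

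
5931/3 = 1977 = 1977.00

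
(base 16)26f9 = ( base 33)95b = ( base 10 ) 9977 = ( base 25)FO2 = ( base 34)8lf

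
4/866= 2/433 = 0.00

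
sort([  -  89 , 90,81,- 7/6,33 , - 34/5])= [  -  89, - 34/5 , - 7/6 , 33, 81, 90]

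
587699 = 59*9961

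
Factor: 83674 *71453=2^1*17^1*23^1 * 107^1*71453^1 = 5978758322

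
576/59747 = 576/59747 = 0.01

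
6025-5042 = 983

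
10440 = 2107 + 8333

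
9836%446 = 24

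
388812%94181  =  12088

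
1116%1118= 1116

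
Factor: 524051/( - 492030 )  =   - 2^( - 1 )*3^( -2)*5^( -1) * 7^(  -  1 ) *11^1*61^1 = - 671/630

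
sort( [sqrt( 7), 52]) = [ sqrt ( 7),52]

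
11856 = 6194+5662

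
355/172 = 355/172 = 2.06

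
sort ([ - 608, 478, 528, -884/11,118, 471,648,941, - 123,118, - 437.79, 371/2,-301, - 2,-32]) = [ - 608,-437.79, - 301, - 123,-884/11, - 32, - 2 , 118, 118,371/2, 471,478, 528, 648, 941]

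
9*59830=538470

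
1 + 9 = 10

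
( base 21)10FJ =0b10010101111011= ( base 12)5677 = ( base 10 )9595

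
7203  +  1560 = 8763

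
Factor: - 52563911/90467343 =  -3^( - 2) * 53^( - 1 )*89^( - 1)*1321^1*2131^( - 1)*39791^1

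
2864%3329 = 2864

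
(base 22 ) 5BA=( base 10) 2672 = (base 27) 3HQ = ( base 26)3ok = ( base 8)5160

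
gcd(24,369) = 3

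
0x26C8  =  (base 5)304203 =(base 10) 9928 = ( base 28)CIG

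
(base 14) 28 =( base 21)1F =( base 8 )44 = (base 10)36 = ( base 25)1b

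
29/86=29/86=0.34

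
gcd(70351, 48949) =1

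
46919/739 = 63 + 362/739 = 63.49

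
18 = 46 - 28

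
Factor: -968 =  - 2^3*11^2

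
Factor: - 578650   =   - 2^1*5^2 * 71^1*163^1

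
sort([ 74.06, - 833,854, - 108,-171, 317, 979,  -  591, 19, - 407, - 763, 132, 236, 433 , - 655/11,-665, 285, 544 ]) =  [ - 833,-763, - 665,  -  591,-407,- 171,-108, - 655/11, 19,74.06, 132 , 236,285,317, 433, 544, 854, 979 ] 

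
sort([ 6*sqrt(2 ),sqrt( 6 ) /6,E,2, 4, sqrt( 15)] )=[ sqrt( 6)/6, 2, E,sqrt( 15 ),4,6*sqrt( 2)]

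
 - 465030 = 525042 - 990072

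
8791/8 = 8791/8 = 1098.88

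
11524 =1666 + 9858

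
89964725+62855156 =152819881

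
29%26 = 3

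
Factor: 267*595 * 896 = 2^7*3^1*5^1*7^2*17^1*89^1= 142343040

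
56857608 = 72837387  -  15979779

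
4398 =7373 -2975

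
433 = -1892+2325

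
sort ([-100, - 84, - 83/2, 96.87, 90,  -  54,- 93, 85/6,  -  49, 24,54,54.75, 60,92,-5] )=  [-100,- 93, - 84, - 54, - 49, - 83/2,  -  5,85/6, 24, 54,54.75, 60, 90, 92,96.87]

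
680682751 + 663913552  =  1344596303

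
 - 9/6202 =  -1+6193/6202  =  -  0.00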